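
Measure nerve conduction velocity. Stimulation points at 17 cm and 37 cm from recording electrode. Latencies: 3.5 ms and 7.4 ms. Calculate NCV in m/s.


Distance = (37 - 17) / 100 = 0.2 m
dt = (7.4 - 3.5) / 1000 = 0.0039 s
NCV = dist / dt = 51.28 m/s


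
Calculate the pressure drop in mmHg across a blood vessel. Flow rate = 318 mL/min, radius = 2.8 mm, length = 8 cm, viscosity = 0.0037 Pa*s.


dP = 8*mu*L*Q / (pi*r^4)
Q = 318 mL/min = 5.3e-06 m^3/s
dP = 64.9943 Pa = 64.9943 / 133.322 mmHg = 0.4875 mmHg


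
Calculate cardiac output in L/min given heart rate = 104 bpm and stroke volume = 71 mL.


CO = HR * SV
CO = 104 * 71 / 1000
CO = 7.384 L/min


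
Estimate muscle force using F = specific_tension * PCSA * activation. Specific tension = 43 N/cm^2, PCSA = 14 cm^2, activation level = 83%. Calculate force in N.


F = sigma * PCSA * activation
F = 43 * 14 * 0.83
F = 499.7 N


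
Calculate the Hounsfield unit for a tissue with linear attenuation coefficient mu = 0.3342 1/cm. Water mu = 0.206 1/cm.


HU = ((mu_tissue - mu_water) / mu_water) * 1000
HU = ((0.3342 - 0.206) / 0.206) * 1000
HU = 622.3


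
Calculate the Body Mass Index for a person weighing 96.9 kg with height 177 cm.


BMI = weight / height^2
height = 177 cm = 1.77 m
BMI = 96.9 / 1.77^2
BMI = 30.93 kg/m^2


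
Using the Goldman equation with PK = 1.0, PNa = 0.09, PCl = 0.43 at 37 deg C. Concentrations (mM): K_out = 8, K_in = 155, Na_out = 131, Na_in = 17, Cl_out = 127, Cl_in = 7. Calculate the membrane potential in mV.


Vm = (RT/F)*ln((PK*Ko + PNa*Nao + PCl*Cli)/(PK*Ki + PNa*Nai + PCl*Clo))
Numer = 22.8, Denom = 211.14
Vm = -59.48 mV


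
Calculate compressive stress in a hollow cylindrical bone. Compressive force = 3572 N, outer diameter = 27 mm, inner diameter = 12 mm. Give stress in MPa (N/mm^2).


A = pi*(r_o^2 - r_i^2)
r_o = 13.5 mm, r_i = 6 mm
A = 459.458 mm^2
sigma = F/A = 3572 / 459.458
sigma = 7.774 MPa


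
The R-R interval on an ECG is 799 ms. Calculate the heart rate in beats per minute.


HR = 60 / RR_interval(s)
RR = 799 ms = 0.799 s
HR = 60 / 0.799 = 75.09 bpm


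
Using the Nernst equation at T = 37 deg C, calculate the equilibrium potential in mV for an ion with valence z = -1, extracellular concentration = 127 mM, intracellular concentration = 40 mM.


E = (RT/(zF)) * ln(C_out/C_in)
T = 37 + 273.15 = 310.15 K
E = (8.314 * 310.15 / (-1 * 96485)) * ln(127/40)
E = -30.88 mV


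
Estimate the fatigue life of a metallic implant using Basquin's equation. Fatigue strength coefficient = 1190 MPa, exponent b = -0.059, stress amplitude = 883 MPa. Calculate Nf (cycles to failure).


sigma_a = sigma_f' * (2Nf)^b
2Nf = (sigma_a/sigma_f')^(1/b)
2Nf = (883/1190)^(1/-0.059)
2Nf = 157.17275
Nf = 78.59


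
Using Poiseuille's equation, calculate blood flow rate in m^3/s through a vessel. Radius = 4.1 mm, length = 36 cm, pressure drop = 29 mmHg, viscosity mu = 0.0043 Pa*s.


Q = pi*r^4*dP / (8*mu*L)
r = 0.0041 m, L = 0.36 m
dP = 29 mmHg = 3866.338 Pa
Q = 2.7716e-04 m^3/s


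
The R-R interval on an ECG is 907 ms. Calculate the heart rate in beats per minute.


HR = 60 / RR_interval(s)
RR = 907 ms = 0.907 s
HR = 60 / 0.907 = 66.15 bpm


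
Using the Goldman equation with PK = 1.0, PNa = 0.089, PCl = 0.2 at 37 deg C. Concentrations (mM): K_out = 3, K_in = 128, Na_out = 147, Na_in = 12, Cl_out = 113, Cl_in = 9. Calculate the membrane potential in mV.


Vm = (RT/F)*ln((PK*Ko + PNa*Nao + PCl*Cli)/(PK*Ki + PNa*Nai + PCl*Clo))
Numer = 17.883, Denom = 151.668
Vm = -57.13 mV


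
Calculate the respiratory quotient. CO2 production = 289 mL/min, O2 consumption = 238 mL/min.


RQ = VCO2 / VO2
RQ = 289 / 238
RQ = 1.214


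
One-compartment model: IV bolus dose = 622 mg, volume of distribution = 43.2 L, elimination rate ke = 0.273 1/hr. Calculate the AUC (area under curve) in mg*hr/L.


C0 = Dose/Vd = 622/43.2 = 14.3981 mg/L
AUC = C0/ke = 14.3981/0.273
AUC = 52.74 mg*hr/L


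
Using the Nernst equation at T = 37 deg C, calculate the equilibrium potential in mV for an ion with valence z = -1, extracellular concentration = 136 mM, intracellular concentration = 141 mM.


E = (RT/(zF)) * ln(C_out/C_in)
T = 37 + 273.15 = 310.15 K
E = (8.314 * 310.15 / (-1 * 96485)) * ln(136/141)
E = 0.9649 mV


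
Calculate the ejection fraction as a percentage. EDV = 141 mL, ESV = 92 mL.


SV = EDV - ESV = 141 - 92 = 49 mL
EF = SV/EDV * 100 = 49/141 * 100
EF = 34.75%


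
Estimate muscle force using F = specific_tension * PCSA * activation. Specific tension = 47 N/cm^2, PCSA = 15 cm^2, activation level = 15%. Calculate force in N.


F = sigma * PCSA * activation
F = 47 * 15 * 0.15
F = 105.8 N


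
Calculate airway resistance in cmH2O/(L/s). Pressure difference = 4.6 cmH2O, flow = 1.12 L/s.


R = dP / flow
R = 4.6 / 1.12
R = 4.107 cmH2O/(L/s)


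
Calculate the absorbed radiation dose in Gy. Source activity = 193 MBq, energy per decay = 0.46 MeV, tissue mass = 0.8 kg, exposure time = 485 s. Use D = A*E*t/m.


A = 193 MBq = 1.9300e+08 Bq
E = 0.46 MeV = 7.3692e-14 J
D = A*E*t/m = 1.9300e+08*7.3692e-14*485/0.8
D = 0.008622 Gy


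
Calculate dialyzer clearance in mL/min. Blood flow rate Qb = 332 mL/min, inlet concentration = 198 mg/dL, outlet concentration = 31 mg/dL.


K = Qb * (Cb_in - Cb_out) / Cb_in
K = 332 * (198 - 31) / 198
K = 280 mL/min


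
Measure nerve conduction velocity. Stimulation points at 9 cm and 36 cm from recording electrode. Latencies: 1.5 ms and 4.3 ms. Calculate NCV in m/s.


Distance = (36 - 9) / 100 = 0.27 m
dt = (4.3 - 1.5) / 1000 = 0.0028 s
NCV = dist / dt = 96.43 m/s


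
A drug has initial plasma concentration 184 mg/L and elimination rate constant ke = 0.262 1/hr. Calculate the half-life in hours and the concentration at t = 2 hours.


t_half = ln(2) / ke = 0.693147 / 0.262 = 2.646 hr
C(t) = C0 * exp(-ke*t) = 184 * exp(-0.262*2)
C(2) = 109 mg/L


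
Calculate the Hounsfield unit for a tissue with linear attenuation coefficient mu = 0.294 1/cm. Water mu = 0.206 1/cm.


HU = ((mu_tissue - mu_water) / mu_water) * 1000
HU = ((0.294 - 0.206) / 0.206) * 1000
HU = 427.2


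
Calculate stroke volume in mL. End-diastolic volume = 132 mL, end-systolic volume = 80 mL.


SV = EDV - ESV
SV = 132 - 80
SV = 52 mL


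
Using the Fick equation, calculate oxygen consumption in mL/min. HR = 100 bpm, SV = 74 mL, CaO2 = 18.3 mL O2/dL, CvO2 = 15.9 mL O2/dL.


CO = HR*SV = 100*74/1000 = 7.4 L/min
a-v O2 diff = 18.3 - 15.9 = 2.4 mL/dL
VO2 = CO * (CaO2-CvO2) * 10 dL/L
VO2 = 7.4 * 2.4 * 10
VO2 = 177.6 mL/min


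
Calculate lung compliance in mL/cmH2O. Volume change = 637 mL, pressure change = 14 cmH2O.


C = dV / dP
C = 637 / 14
C = 45.5 mL/cmH2O


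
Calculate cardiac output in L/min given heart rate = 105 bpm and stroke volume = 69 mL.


CO = HR * SV
CO = 105 * 69 / 1000
CO = 7.245 L/min


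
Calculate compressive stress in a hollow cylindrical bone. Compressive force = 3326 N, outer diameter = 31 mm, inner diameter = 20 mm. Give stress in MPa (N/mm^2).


A = pi*(r_o^2 - r_i^2)
r_o = 15.5 mm, r_i = 10 mm
A = 440.608 mm^2
sigma = F/A = 3326 / 440.608
sigma = 7.549 MPa


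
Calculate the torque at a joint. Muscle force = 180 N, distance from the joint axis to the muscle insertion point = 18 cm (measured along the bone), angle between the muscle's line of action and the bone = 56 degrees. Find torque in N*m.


Torque = F * d * sin(theta)   (moment arm = d*sin(theta))
d = 18 cm = 0.18 m
Torque = 180 * 0.18 * sin(56)
Torque = 26.86 N*m


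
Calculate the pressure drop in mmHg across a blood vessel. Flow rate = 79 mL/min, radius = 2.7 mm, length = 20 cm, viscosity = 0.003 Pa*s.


dP = 8*mu*L*Q / (pi*r^4)
Q = 79 mL/min = 1.31667e-06 m^3/s
dP = 37.8541 Pa = 37.8541 / 133.322 mmHg = 0.2839 mmHg


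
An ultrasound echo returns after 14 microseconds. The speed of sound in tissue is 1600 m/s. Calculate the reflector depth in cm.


depth = c * t / 2
t = 14 us = 1.4000e-05 s
depth = 1600 * 1.4000e-05 / 2
depth = 0.0112 m = 1.12 cm


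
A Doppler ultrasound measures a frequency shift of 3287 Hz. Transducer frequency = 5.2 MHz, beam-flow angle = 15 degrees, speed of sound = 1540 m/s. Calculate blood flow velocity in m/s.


v = fd * c / (2 * f0 * cos(theta))
v = 3287 * 1540 / (2 * 5.2000e+06 * cos(15))
v = 0.5039 m/s


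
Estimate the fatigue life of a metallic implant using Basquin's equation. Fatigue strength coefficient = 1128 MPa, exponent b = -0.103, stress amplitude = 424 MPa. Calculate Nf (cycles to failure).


sigma_a = sigma_f' * (2Nf)^b
2Nf = (sigma_a/sigma_f')^(1/b)
2Nf = (424/1128)^(1/-0.103)
2Nf = 13355.574
Nf = 6678


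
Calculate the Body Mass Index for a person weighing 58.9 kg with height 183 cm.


BMI = weight / height^2
height = 183 cm = 1.83 m
BMI = 58.9 / 1.83^2
BMI = 17.59 kg/m^2


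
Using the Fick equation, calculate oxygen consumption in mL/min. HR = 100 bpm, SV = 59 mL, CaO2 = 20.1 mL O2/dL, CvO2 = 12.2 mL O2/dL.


CO = HR*SV = 100*59/1000 = 5.9 L/min
a-v O2 diff = 20.1 - 12.2 = 7.9 mL/dL
VO2 = CO * (CaO2-CvO2) * 10 dL/L
VO2 = 5.9 * 7.9 * 10
VO2 = 466.1 mL/min


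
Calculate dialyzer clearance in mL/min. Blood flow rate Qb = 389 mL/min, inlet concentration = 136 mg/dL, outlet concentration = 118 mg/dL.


K = Qb * (Cb_in - Cb_out) / Cb_in
K = 389 * (136 - 118) / 136
K = 51.49 mL/min


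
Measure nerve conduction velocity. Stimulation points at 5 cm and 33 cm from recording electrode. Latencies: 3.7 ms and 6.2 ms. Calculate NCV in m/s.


Distance = (33 - 5) / 100 = 0.28 m
dt = (6.2 - 3.7) / 1000 = 0.0025 s
NCV = dist / dt = 112 m/s


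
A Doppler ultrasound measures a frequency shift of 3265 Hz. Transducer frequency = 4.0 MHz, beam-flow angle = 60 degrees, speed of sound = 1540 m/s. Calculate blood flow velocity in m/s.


v = fd * c / (2 * f0 * cos(theta))
v = 3265 * 1540 / (2 * 4.0000e+06 * cos(60))
v = 1.257 m/s


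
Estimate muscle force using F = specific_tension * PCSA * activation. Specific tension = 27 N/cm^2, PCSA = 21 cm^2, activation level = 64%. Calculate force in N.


F = sigma * PCSA * activation
F = 27 * 21 * 0.64
F = 362.9 N


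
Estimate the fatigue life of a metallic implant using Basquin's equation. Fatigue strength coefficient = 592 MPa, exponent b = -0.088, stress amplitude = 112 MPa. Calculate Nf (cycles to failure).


sigma_a = sigma_f' * (2Nf)^b
2Nf = (sigma_a/sigma_f')^(1/b)
2Nf = (112/592)^(1/-0.088)
2Nf = 1.6484938e+08
Nf = 8.2425e+07


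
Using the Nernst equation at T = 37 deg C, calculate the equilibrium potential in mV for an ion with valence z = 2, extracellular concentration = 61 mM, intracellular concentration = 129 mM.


E = (RT/(zF)) * ln(C_out/C_in)
T = 37 + 273.15 = 310.15 K
E = (8.314 * 310.15 / (2 * 96485)) * ln(61/129)
E = -10.01 mV


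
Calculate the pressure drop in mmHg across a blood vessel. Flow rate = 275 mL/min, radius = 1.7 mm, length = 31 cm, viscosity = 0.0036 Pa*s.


dP = 8*mu*L*Q / (pi*r^4)
Q = 275 mL/min = 4.58333e-06 m^3/s
dP = 1559.52 Pa = 1559.52 / 133.322 mmHg = 11.7 mmHg


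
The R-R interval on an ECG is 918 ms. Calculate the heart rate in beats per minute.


HR = 60 / RR_interval(s)
RR = 918 ms = 0.918 s
HR = 60 / 0.918 = 65.36 bpm


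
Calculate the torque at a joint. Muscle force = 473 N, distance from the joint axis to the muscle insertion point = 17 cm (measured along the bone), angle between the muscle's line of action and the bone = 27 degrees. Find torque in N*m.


Torque = F * d * sin(theta)   (moment arm = d*sin(theta))
d = 17 cm = 0.17 m
Torque = 473 * 0.17 * sin(27)
Torque = 36.51 N*m


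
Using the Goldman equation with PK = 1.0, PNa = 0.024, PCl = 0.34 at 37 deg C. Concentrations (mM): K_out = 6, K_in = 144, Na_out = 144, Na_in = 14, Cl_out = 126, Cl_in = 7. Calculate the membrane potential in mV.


Vm = (RT/F)*ln((PK*Ko + PNa*Nao + PCl*Cli)/(PK*Ki + PNa*Nai + PCl*Clo))
Numer = 11.836, Denom = 187.176
Vm = -73.79 mV


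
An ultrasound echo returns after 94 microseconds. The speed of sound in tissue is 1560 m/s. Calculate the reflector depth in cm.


depth = c * t / 2
t = 94 us = 9.4000e-05 s
depth = 1560 * 9.4000e-05 / 2
depth = 0.07332 m = 7.332 cm


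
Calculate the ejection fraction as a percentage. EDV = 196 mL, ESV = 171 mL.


SV = EDV - ESV = 196 - 171 = 25 mL
EF = SV/EDV * 100 = 25/196 * 100
EF = 12.76%


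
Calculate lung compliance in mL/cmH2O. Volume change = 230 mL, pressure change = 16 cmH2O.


C = dV / dP
C = 230 / 16
C = 14.38 mL/cmH2O


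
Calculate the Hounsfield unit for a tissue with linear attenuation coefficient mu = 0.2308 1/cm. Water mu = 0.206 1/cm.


HU = ((mu_tissue - mu_water) / mu_water) * 1000
HU = ((0.2308 - 0.206) / 0.206) * 1000
HU = 120.4


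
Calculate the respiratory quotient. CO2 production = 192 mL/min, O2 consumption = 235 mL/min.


RQ = VCO2 / VO2
RQ = 192 / 235
RQ = 0.817


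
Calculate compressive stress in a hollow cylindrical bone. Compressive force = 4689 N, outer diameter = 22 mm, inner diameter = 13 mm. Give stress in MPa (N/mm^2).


A = pi*(r_o^2 - r_i^2)
r_o = 11 mm, r_i = 6.5 mm
A = 247.4 mm^2
sigma = F/A = 4689 / 247.4
sigma = 18.95 MPa


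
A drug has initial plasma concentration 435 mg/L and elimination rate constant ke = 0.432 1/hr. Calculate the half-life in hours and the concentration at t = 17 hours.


t_half = ln(2) / ke = 0.693147 / 0.432 = 1.605 hr
C(t) = C0 * exp(-ke*t) = 435 * exp(-0.432*17)
C(17) = 0.2812 mg/L


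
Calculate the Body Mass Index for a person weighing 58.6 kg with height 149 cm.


BMI = weight / height^2
height = 149 cm = 1.49 m
BMI = 58.6 / 1.49^2
BMI = 26.4 kg/m^2


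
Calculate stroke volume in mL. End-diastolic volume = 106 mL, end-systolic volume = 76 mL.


SV = EDV - ESV
SV = 106 - 76
SV = 30 mL


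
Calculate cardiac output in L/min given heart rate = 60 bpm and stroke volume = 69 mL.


CO = HR * SV
CO = 60 * 69 / 1000
CO = 4.14 L/min


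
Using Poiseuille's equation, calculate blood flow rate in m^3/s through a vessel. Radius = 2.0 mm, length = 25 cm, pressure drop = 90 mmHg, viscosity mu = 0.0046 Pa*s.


Q = pi*r^4*dP / (8*mu*L)
r = 0.002 m, L = 0.25 m
dP = 90 mmHg = 11998.98 Pa
Q = 6.5558e-05 m^3/s


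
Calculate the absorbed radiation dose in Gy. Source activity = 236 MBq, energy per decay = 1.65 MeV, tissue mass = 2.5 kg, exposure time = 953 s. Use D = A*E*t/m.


A = 236 MBq = 2.3600e+08 Bq
E = 1.65 MeV = 2.6433e-13 J
D = A*E*t/m = 2.3600e+08*2.6433e-13*953/2.5
D = 0.02378 Gy


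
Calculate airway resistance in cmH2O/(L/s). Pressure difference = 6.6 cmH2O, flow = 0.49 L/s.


R = dP / flow
R = 6.6 / 0.49
R = 13.47 cmH2O/(L/s)


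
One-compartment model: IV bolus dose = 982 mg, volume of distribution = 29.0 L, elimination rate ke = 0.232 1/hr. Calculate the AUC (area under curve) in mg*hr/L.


C0 = Dose/Vd = 982/29.0 = 33.8621 mg/L
AUC = C0/ke = 33.8621/0.232
AUC = 146 mg*hr/L


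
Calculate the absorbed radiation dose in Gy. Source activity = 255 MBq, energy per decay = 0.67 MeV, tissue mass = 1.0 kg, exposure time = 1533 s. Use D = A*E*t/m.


A = 255 MBq = 2.5500e+08 Bq
E = 0.67 MeV = 1.07334e-13 J
D = A*E*t/m = 2.5500e+08*1.07334e-13*1533/1.0
D = 0.04196 Gy


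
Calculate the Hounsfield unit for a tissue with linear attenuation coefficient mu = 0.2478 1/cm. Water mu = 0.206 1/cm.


HU = ((mu_tissue - mu_water) / mu_water) * 1000
HU = ((0.2478 - 0.206) / 0.206) * 1000
HU = 202.9


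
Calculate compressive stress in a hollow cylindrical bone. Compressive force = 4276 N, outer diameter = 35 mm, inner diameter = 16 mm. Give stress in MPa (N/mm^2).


A = pi*(r_o^2 - r_i^2)
r_o = 17.5 mm, r_i = 8 mm
A = 761.051 mm^2
sigma = F/A = 4276 / 761.051
sigma = 5.619 MPa


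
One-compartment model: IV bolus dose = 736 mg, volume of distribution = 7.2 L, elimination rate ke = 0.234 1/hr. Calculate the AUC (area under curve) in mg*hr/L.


C0 = Dose/Vd = 736/7.2 = 102.222 mg/L
AUC = C0/ke = 102.222/0.234
AUC = 436.8 mg*hr/L


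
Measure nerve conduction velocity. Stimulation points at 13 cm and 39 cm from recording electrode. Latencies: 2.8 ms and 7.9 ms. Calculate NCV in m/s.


Distance = (39 - 13) / 100 = 0.26 m
dt = (7.9 - 2.8) / 1000 = 0.0051 s
NCV = dist / dt = 50.98 m/s


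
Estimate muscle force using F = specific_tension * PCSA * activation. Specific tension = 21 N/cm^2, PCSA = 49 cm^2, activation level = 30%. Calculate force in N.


F = sigma * PCSA * activation
F = 21 * 49 * 0.3
F = 308.7 N


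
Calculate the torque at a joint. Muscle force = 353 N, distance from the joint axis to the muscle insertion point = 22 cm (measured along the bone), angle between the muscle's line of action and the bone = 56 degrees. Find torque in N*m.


Torque = F * d * sin(theta)   (moment arm = d*sin(theta))
d = 22 cm = 0.22 m
Torque = 353 * 0.22 * sin(56)
Torque = 64.38 N*m


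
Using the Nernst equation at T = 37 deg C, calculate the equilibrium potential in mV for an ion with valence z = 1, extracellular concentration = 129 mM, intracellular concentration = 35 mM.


E = (RT/(zF)) * ln(C_out/C_in)
T = 37 + 273.15 = 310.15 K
E = (8.314 * 310.15 / (1 * 96485)) * ln(129/35)
E = 34.86 mV


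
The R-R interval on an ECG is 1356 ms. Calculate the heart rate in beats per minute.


HR = 60 / RR_interval(s)
RR = 1356 ms = 1.356 s
HR = 60 / 1.356 = 44.25 bpm


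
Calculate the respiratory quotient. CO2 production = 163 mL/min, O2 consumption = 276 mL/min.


RQ = VCO2 / VO2
RQ = 163 / 276
RQ = 0.5906


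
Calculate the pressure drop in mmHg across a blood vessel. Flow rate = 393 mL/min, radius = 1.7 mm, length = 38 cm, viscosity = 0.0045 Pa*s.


dP = 8*mu*L*Q / (pi*r^4)
Q = 393 mL/min = 6.55e-06 m^3/s
dP = 3414.93 Pa = 3414.93 / 133.322 mmHg = 25.61 mmHg


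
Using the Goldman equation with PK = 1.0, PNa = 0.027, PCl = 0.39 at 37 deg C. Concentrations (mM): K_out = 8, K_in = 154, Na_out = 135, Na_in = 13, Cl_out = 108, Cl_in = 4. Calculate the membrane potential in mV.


Vm = (RT/F)*ln((PK*Ko + PNa*Nao + PCl*Cli)/(PK*Ki + PNa*Nai + PCl*Clo))
Numer = 13.205, Denom = 196.471
Vm = -72.16 mV


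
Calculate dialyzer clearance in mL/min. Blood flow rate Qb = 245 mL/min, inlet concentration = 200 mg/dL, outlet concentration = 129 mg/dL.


K = Qb * (Cb_in - Cb_out) / Cb_in
K = 245 * (200 - 129) / 200
K = 86.97 mL/min


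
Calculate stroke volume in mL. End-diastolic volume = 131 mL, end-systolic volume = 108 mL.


SV = EDV - ESV
SV = 131 - 108
SV = 23 mL


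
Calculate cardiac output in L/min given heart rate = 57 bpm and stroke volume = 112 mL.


CO = HR * SV
CO = 57 * 112 / 1000
CO = 6.384 L/min


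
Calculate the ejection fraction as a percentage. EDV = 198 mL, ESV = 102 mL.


SV = EDV - ESV = 198 - 102 = 96 mL
EF = SV/EDV * 100 = 96/198 * 100
EF = 48.48%


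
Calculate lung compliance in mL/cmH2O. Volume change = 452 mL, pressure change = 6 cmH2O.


C = dV / dP
C = 452 / 6
C = 75.33 mL/cmH2O


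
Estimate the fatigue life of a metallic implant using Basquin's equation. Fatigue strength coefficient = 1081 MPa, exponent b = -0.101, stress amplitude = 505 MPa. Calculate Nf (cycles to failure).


sigma_a = sigma_f' * (2Nf)^b
2Nf = (sigma_a/sigma_f')^(1/b)
2Nf = (505/1081)^(1/-0.101)
2Nf = 1873.3416
Nf = 936.7


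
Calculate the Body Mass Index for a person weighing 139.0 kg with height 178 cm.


BMI = weight / height^2
height = 178 cm = 1.78 m
BMI = 139.0 / 1.78^2
BMI = 43.87 kg/m^2


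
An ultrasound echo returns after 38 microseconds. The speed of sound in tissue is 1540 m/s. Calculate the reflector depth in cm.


depth = c * t / 2
t = 38 us = 3.8000e-05 s
depth = 1540 * 3.8000e-05 / 2
depth = 0.02926 m = 2.926 cm


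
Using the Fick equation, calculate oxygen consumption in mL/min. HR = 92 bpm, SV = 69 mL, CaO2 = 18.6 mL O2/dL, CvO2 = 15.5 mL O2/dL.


CO = HR*SV = 92*69/1000 = 6.348 L/min
a-v O2 diff = 18.6 - 15.5 = 3.1 mL/dL
VO2 = CO * (CaO2-CvO2) * 10 dL/L
VO2 = 6.348 * 3.1 * 10
VO2 = 196.8 mL/min


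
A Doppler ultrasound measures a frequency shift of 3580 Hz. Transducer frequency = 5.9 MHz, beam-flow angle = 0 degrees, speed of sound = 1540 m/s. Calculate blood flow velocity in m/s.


v = fd * c / (2 * f0 * cos(theta))
v = 3580 * 1540 / (2 * 5.9000e+06 * cos(0))
v = 0.4672 m/s


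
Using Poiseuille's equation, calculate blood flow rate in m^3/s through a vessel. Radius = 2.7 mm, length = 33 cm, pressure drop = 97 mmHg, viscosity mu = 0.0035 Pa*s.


Q = pi*r^4*dP / (8*mu*L)
r = 0.0027 m, L = 0.33 m
dP = 97 mmHg = 12932.234 Pa
Q = 2.3367e-04 m^3/s


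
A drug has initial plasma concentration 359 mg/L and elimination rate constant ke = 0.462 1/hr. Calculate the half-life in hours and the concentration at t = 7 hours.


t_half = ln(2) / ke = 0.693147 / 0.462 = 1.5 hr
C(t) = C0 * exp(-ke*t) = 359 * exp(-0.462*7)
C(7) = 14.14 mg/L


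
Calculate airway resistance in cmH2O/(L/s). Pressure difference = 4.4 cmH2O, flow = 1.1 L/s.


R = dP / flow
R = 4.4 / 1.1
R = 4 cmH2O/(L/s)


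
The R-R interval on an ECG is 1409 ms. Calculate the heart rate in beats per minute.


HR = 60 / RR_interval(s)
RR = 1409 ms = 1.409 s
HR = 60 / 1.409 = 42.58 bpm


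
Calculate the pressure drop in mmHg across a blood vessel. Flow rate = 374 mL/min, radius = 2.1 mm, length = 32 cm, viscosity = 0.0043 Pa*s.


dP = 8*mu*L*Q / (pi*r^4)
Q = 374 mL/min = 6.23333e-06 m^3/s
dP = 1123.06 Pa = 1123.06 / 133.322 mmHg = 8.424 mmHg


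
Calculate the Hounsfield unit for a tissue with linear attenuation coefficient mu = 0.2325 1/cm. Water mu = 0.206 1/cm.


HU = ((mu_tissue - mu_water) / mu_water) * 1000
HU = ((0.2325 - 0.206) / 0.206) * 1000
HU = 128.6


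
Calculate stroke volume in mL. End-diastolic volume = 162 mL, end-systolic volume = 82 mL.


SV = EDV - ESV
SV = 162 - 82
SV = 80 mL


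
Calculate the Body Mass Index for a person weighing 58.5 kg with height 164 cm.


BMI = weight / height^2
height = 164 cm = 1.64 m
BMI = 58.5 / 1.64^2
BMI = 21.75 kg/m^2


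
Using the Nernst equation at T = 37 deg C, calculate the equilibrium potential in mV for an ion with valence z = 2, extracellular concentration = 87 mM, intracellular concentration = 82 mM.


E = (RT/(zF)) * ln(C_out/C_in)
T = 37 + 273.15 = 310.15 K
E = (8.314 * 310.15 / (2 * 96485)) * ln(87/82)
E = 0.7909 mV


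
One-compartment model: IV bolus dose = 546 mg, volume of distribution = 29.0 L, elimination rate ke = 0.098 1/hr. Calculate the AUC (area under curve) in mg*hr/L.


C0 = Dose/Vd = 546/29.0 = 18.8276 mg/L
AUC = C0/ke = 18.8276/0.098
AUC = 192.1 mg*hr/L


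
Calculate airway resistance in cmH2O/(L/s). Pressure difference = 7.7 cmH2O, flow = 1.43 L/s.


R = dP / flow
R = 7.7 / 1.43
R = 5.385 cmH2O/(L/s)


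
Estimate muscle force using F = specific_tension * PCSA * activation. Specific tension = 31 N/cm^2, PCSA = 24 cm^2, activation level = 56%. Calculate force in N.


F = sigma * PCSA * activation
F = 31 * 24 * 0.56
F = 416.6 N


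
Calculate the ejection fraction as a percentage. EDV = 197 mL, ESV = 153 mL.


SV = EDV - ESV = 197 - 153 = 44 mL
EF = SV/EDV * 100 = 44/197 * 100
EF = 22.34%


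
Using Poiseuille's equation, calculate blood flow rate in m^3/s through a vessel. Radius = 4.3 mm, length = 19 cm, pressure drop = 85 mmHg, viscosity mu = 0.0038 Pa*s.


Q = pi*r^4*dP / (8*mu*L)
r = 0.0043 m, L = 0.19 m
dP = 85 mmHg = 11332.37 Pa
Q = 0.002107 m^3/s


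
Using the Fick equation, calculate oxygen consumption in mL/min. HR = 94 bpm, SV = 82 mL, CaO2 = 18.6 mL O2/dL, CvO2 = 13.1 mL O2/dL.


CO = HR*SV = 94*82/1000 = 7.708 L/min
a-v O2 diff = 18.6 - 13.1 = 5.5 mL/dL
VO2 = CO * (CaO2-CvO2) * 10 dL/L
VO2 = 7.708 * 5.5 * 10
VO2 = 423.9 mL/min


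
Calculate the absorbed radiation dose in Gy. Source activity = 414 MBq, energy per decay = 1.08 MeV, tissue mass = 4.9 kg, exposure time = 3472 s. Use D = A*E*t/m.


A = 414 MBq = 4.1400e+08 Bq
E = 1.08 MeV = 1.73016e-13 J
D = A*E*t/m = 4.1400e+08*1.73016e-13*3472/4.9
D = 0.05075 Gy


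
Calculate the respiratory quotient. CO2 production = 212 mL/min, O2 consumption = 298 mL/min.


RQ = VCO2 / VO2
RQ = 212 / 298
RQ = 0.7114


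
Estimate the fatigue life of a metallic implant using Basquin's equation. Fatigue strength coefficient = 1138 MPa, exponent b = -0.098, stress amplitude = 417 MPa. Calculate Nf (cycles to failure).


sigma_a = sigma_f' * (2Nf)^b
2Nf = (sigma_a/sigma_f')^(1/b)
2Nf = (417/1138)^(1/-0.098)
2Nf = 28121.788
Nf = 1.406e+04


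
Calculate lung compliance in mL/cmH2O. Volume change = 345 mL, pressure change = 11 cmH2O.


C = dV / dP
C = 345 / 11
C = 31.36 mL/cmH2O


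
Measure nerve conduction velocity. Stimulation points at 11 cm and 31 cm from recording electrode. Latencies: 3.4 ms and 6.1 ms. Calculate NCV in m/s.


Distance = (31 - 11) / 100 = 0.2 m
dt = (6.1 - 3.4) / 1000 = 0.0027 s
NCV = dist / dt = 74.07 m/s


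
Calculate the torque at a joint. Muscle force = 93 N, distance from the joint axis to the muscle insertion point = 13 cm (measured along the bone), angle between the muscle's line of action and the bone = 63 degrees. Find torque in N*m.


Torque = F * d * sin(theta)   (moment arm = d*sin(theta))
d = 13 cm = 0.13 m
Torque = 93 * 0.13 * sin(63)
Torque = 10.77 N*m


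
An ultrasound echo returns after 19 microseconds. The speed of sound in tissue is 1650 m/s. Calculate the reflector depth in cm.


depth = c * t / 2
t = 19 us = 1.9000e-05 s
depth = 1650 * 1.9000e-05 / 2
depth = 0.015675 m = 1.5675 cm


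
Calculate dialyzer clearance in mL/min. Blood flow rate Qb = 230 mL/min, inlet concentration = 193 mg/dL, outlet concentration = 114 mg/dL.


K = Qb * (Cb_in - Cb_out) / Cb_in
K = 230 * (193 - 114) / 193
K = 94.15 mL/min


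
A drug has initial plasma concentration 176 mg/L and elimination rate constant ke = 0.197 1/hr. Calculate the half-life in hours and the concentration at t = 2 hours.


t_half = ln(2) / ke = 0.693147 / 0.197 = 3.519 hr
C(t) = C0 * exp(-ke*t) = 176 * exp(-0.197*2)
C(2) = 118.7 mg/L


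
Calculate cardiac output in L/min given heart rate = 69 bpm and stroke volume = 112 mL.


CO = HR * SV
CO = 69 * 112 / 1000
CO = 7.728 L/min


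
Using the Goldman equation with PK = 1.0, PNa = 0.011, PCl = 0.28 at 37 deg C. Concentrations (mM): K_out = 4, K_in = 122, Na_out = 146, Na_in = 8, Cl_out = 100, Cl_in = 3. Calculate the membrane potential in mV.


Vm = (RT/F)*ln((PK*Ko + PNa*Nao + PCl*Cli)/(PK*Ki + PNa*Nai + PCl*Clo))
Numer = 6.446, Denom = 150.088
Vm = -84.12 mV


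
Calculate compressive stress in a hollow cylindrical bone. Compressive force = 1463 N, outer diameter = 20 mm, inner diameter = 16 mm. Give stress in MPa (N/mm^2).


A = pi*(r_o^2 - r_i^2)
r_o = 10 mm, r_i = 8 mm
A = 113.097 mm^2
sigma = F/A = 1463 / 113.097
sigma = 12.94 MPa


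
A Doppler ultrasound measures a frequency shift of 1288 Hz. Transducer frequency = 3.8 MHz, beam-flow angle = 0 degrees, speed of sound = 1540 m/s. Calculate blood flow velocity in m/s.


v = fd * c / (2 * f0 * cos(theta))
v = 1288 * 1540 / (2 * 3.8000e+06 * cos(0))
v = 0.261 m/s


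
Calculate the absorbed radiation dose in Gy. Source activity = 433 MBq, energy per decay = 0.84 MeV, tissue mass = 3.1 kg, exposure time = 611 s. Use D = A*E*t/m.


A = 433 MBq = 4.3300e+08 Bq
E = 0.84 MeV = 1.34568e-13 J
D = A*E*t/m = 4.3300e+08*1.34568e-13*611/3.1
D = 0.01148 Gy


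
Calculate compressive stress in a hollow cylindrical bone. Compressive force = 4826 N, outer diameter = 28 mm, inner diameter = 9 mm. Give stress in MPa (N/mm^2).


A = pi*(r_o^2 - r_i^2)
r_o = 14 mm, r_i = 4.5 mm
A = 552.135 mm^2
sigma = F/A = 4826 / 552.135
sigma = 8.741 MPa


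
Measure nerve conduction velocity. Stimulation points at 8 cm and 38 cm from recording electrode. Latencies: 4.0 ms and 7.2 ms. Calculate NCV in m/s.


Distance = (38 - 8) / 100 = 0.3 m
dt = (7.2 - 4.0) / 1000 = 0.0032 s
NCV = dist / dt = 93.75 m/s


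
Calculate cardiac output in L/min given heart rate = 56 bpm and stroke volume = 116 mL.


CO = HR * SV
CO = 56 * 116 / 1000
CO = 6.496 L/min


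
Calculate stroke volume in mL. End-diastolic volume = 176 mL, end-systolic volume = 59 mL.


SV = EDV - ESV
SV = 176 - 59
SV = 117 mL


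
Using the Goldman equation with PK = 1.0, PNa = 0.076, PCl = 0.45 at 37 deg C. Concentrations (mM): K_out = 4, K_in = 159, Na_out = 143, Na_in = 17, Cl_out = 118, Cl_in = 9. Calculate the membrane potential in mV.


Vm = (RT/F)*ln((PK*Ko + PNa*Nao + PCl*Cli)/(PK*Ki + PNa*Nai + PCl*Clo))
Numer = 18.918, Denom = 213.392
Vm = -64.76 mV


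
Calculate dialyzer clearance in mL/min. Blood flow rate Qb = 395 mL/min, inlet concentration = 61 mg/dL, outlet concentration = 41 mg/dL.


K = Qb * (Cb_in - Cb_out) / Cb_in
K = 395 * (61 - 41) / 61
K = 129.5 mL/min


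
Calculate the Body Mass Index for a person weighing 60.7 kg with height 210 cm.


BMI = weight / height^2
height = 210 cm = 2.1 m
BMI = 60.7 / 2.1^2
BMI = 13.76 kg/m^2


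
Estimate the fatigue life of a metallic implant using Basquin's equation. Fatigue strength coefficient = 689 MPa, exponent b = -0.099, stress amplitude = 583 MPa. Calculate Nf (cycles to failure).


sigma_a = sigma_f' * (2Nf)^b
2Nf = (sigma_a/sigma_f')^(1/b)
2Nf = (583/689)^(1/-0.099)
2Nf = 5.4054894
Nf = 2.703


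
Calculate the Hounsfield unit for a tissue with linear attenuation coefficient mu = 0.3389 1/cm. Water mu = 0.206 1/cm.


HU = ((mu_tissue - mu_water) / mu_water) * 1000
HU = ((0.3389 - 0.206) / 0.206) * 1000
HU = 645.1


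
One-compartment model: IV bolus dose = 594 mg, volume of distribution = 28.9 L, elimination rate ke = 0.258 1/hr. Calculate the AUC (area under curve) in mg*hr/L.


C0 = Dose/Vd = 594/28.9 = 20.5536 mg/L
AUC = C0/ke = 20.5536/0.258
AUC = 79.67 mg*hr/L


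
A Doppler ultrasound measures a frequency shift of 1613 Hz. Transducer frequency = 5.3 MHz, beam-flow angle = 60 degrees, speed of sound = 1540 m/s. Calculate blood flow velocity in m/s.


v = fd * c / (2 * f0 * cos(theta))
v = 1613 * 1540 / (2 * 5.3000e+06 * cos(60))
v = 0.4687 m/s


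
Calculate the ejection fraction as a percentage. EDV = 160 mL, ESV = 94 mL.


SV = EDV - ESV = 160 - 94 = 66 mL
EF = SV/EDV * 100 = 66/160 * 100
EF = 41.25%


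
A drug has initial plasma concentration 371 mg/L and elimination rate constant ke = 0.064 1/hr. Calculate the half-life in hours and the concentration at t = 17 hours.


t_half = ln(2) / ke = 0.693147 / 0.064 = 10.83 hr
C(t) = C0 * exp(-ke*t) = 371 * exp(-0.064*17)
C(17) = 125 mg/L


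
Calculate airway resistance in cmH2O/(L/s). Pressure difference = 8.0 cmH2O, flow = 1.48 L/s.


R = dP / flow
R = 8.0 / 1.48
R = 5.405 cmH2O/(L/s)


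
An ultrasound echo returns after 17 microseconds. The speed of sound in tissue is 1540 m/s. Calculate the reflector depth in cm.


depth = c * t / 2
t = 17 us = 1.7000e-05 s
depth = 1540 * 1.7000e-05 / 2
depth = 0.01309 m = 1.309 cm


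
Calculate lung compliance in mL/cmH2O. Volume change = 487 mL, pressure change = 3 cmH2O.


C = dV / dP
C = 487 / 3
C = 162.3 mL/cmH2O


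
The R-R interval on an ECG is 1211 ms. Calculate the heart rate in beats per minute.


HR = 60 / RR_interval(s)
RR = 1211 ms = 1.211 s
HR = 60 / 1.211 = 49.55 bpm


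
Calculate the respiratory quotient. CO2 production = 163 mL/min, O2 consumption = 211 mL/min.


RQ = VCO2 / VO2
RQ = 163 / 211
RQ = 0.7725


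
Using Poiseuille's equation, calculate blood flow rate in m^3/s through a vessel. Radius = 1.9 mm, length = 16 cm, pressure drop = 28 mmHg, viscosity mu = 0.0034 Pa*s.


Q = pi*r^4*dP / (8*mu*L)
r = 0.0019 m, L = 0.16 m
dP = 28 mmHg = 3733.016 Pa
Q = 3.5118e-05 m^3/s


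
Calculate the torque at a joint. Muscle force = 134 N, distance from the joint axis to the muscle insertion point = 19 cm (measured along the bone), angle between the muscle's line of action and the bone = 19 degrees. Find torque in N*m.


Torque = F * d * sin(theta)   (moment arm = d*sin(theta))
d = 19 cm = 0.19 m
Torque = 134 * 0.19 * sin(19)
Torque = 8.289 N*m


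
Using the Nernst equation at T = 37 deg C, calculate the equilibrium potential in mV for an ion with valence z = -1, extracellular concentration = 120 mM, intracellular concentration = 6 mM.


E = (RT/(zF)) * ln(C_out/C_in)
T = 37 + 273.15 = 310.15 K
E = (8.314 * 310.15 / (-1 * 96485)) * ln(120/6)
E = -80.06 mV


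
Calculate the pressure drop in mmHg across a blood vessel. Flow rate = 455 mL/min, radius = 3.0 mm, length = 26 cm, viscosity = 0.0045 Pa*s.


dP = 8*mu*L*Q / (pi*r^4)
Q = 455 mL/min = 7.58333e-06 m^3/s
dP = 278.934 Pa = 278.934 / 133.322 mmHg = 2.092 mmHg


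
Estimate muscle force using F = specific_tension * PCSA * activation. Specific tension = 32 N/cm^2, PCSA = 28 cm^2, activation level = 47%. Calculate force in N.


F = sigma * PCSA * activation
F = 32 * 28 * 0.47
F = 421.1 N


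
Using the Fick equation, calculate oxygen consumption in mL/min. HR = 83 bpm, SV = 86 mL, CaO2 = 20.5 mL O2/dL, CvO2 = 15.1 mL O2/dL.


CO = HR*SV = 83*86/1000 = 7.138 L/min
a-v O2 diff = 20.5 - 15.1 = 5.4 mL/dL
VO2 = CO * (CaO2-CvO2) * 10 dL/L
VO2 = 7.138 * 5.4 * 10
VO2 = 385.5 mL/min


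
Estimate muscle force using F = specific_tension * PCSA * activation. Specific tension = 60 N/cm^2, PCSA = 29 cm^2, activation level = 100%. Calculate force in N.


F = sigma * PCSA * activation
F = 60 * 29 * 1
F = 1740 N


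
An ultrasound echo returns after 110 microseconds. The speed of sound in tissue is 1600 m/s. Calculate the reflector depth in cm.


depth = c * t / 2
t = 110 us = 1.1000e-04 s
depth = 1600 * 1.1000e-04 / 2
depth = 0.088 m = 8.8 cm


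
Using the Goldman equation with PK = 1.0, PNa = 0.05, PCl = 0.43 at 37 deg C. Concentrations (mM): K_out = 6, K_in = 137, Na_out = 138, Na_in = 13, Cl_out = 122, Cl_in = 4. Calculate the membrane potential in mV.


Vm = (RT/F)*ln((PK*Ko + PNa*Nao + PCl*Cli)/(PK*Ki + PNa*Nai + PCl*Clo))
Numer = 14.62, Denom = 190.11
Vm = -68.56 mV


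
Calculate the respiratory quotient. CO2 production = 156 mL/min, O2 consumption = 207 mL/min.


RQ = VCO2 / VO2
RQ = 156 / 207
RQ = 0.7536


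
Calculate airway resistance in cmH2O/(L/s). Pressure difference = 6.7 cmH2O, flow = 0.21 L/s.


R = dP / flow
R = 6.7 / 0.21
R = 31.9 cmH2O/(L/s)


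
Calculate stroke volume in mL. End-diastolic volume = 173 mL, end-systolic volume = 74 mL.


SV = EDV - ESV
SV = 173 - 74
SV = 99 mL


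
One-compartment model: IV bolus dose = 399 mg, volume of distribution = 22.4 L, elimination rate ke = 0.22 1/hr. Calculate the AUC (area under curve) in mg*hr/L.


C0 = Dose/Vd = 399/22.4 = 17.8125 mg/L
AUC = C0/ke = 17.8125/0.22
AUC = 80.97 mg*hr/L


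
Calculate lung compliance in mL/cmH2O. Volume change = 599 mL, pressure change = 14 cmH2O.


C = dV / dP
C = 599 / 14
C = 42.79 mL/cmH2O


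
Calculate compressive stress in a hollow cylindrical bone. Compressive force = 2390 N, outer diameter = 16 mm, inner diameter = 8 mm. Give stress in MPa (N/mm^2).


A = pi*(r_o^2 - r_i^2)
r_o = 8 mm, r_i = 4 mm
A = 150.796 mm^2
sigma = F/A = 2390 / 150.796
sigma = 15.85 MPa


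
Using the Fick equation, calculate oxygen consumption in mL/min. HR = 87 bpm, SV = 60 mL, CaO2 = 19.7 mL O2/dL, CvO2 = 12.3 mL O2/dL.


CO = HR*SV = 87*60/1000 = 5.22 L/min
a-v O2 diff = 19.7 - 12.3 = 7.4 mL/dL
VO2 = CO * (CaO2-CvO2) * 10 dL/L
VO2 = 5.22 * 7.4 * 10
VO2 = 386.3 mL/min


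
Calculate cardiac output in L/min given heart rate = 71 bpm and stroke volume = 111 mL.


CO = HR * SV
CO = 71 * 111 / 1000
CO = 7.881 L/min


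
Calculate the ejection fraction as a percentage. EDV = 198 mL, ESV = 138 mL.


SV = EDV - ESV = 198 - 138 = 60 mL
EF = SV/EDV * 100 = 60/198 * 100
EF = 30.3%


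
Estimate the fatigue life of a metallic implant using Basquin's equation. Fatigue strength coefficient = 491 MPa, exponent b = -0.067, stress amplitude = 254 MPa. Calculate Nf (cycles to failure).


sigma_a = sigma_f' * (2Nf)^b
2Nf = (sigma_a/sigma_f')^(1/b)
2Nf = (254/491)^(1/-0.067)
2Nf = 18722.113
Nf = 9361


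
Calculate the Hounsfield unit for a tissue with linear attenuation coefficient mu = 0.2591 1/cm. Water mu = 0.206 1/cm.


HU = ((mu_tissue - mu_water) / mu_water) * 1000
HU = ((0.2591 - 0.206) / 0.206) * 1000
HU = 257.8


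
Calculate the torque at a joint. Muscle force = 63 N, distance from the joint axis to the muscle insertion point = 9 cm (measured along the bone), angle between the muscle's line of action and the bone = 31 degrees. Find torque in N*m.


Torque = F * d * sin(theta)   (moment arm = d*sin(theta))
d = 9 cm = 0.09 m
Torque = 63 * 0.09 * sin(31)
Torque = 2.92 N*m


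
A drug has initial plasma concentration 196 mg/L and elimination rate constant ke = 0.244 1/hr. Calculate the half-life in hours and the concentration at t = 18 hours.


t_half = ln(2) / ke = 0.693147 / 0.244 = 2.841 hr
C(t) = C0 * exp(-ke*t) = 196 * exp(-0.244*18)
C(18) = 2.426 mg/L


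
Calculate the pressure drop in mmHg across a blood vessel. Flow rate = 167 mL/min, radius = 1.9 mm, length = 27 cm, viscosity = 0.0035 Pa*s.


dP = 8*mu*L*Q / (pi*r^4)
Q = 167 mL/min = 2.78333e-06 m^3/s
dP = 513.952 Pa = 513.952 / 133.322 mmHg = 3.855 mmHg


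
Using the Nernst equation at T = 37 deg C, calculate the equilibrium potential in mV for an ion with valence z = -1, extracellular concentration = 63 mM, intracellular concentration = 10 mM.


E = (RT/(zF)) * ln(C_out/C_in)
T = 37 + 273.15 = 310.15 K
E = (8.314 * 310.15 / (-1 * 96485)) * ln(63/10)
E = -49.19 mV


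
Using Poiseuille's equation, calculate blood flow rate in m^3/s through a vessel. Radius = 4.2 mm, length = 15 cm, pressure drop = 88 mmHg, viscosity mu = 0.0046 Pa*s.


Q = pi*r^4*dP / (8*mu*L)
r = 0.0042 m, L = 0.15 m
dP = 88 mmHg = 11732.336 Pa
Q = 0.002078 m^3/s


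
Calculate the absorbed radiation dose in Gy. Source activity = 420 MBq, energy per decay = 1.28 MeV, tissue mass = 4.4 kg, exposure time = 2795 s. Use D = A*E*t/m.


A = 420 MBq = 4.2000e+08 Bq
E = 1.28 MeV = 2.05056e-13 J
D = A*E*t/m = 4.2000e+08*2.05056e-13*2795/4.4
D = 0.05471 Gy


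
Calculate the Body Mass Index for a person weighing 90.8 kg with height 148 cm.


BMI = weight / height^2
height = 148 cm = 1.48 m
BMI = 90.8 / 1.48^2
BMI = 41.45 kg/m^2


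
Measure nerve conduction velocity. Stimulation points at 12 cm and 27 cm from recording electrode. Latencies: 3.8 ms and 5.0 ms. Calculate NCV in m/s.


Distance = (27 - 12) / 100 = 0.15 m
dt = (5.0 - 3.8) / 1000 = 0.0012 s
NCV = dist / dt = 125 m/s


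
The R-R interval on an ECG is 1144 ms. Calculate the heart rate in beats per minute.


HR = 60 / RR_interval(s)
RR = 1144 ms = 1.144 s
HR = 60 / 1.144 = 52.45 bpm


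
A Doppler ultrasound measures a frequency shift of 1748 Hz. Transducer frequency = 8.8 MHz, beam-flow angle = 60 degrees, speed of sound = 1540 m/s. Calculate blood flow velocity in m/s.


v = fd * c / (2 * f0 * cos(theta))
v = 1748 * 1540 / (2 * 8.8000e+06 * cos(60))
v = 0.3059 m/s


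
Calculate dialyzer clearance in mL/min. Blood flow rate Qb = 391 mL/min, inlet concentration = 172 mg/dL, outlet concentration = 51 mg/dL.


K = Qb * (Cb_in - Cb_out) / Cb_in
K = 391 * (172 - 51) / 172
K = 275.1 mL/min


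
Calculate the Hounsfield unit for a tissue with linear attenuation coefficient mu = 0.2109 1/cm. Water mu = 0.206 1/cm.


HU = ((mu_tissue - mu_water) / mu_water) * 1000
HU = ((0.2109 - 0.206) / 0.206) * 1000
HU = 23.79


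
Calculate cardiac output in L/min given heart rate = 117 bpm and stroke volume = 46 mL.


CO = HR * SV
CO = 117 * 46 / 1000
CO = 5.382 L/min
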